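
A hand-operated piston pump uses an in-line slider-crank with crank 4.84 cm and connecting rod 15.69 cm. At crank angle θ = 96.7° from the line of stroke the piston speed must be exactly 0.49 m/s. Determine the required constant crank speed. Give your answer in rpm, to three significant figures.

For an in-line slider-crank, |v_piston| = rω|sinθ|·[1 + r cosθ/√(L² − r² sin²θ)].
With r = 0.0484 m, L = 0.1569 m, θ = 96.7°: the bracketed kinematic factor |dx/dθ| = 0.046252 m.
ω = v/|dx/dθ| = 0.49/0.046252 = 10.594 rad/s.
N = 60ω/(2π) = 101.17 rpm.

101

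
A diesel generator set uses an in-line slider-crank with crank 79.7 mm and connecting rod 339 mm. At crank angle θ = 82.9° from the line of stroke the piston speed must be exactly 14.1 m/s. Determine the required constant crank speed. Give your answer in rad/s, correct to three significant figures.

For an in-line slider-crank, |v_piston| = rω|sinθ|·[1 + r cosθ/√(L² − r² sin²θ)].
With r = 0.0797 m, L = 0.339 m, θ = 82.9°: the bracketed kinematic factor |dx/dθ| = 0.081452 m.
ω = v/|dx/dθ| = 14.1/0.081452 = 173.11 rad/s.

173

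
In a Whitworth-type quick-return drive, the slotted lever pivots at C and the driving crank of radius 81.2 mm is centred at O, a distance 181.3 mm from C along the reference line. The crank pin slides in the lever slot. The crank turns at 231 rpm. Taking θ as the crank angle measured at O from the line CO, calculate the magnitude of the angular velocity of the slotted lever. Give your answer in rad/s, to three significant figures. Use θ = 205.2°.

12.7

ω = 24.19 rad/s (from 231 rpm).
Crank pin A relative to C: A = (d + r cosθ, r sinθ); lever angle φ = atan2(r sinθ, d + r cosθ).
Differentiating tanφ: φ̇ = rω(d cosθ + r)/(d² + r² + 2dr cosθ).
d² + r² + 2dr cosθ = |CA|² = 0.0128222 m²;  d cosθ + r = -0.082845 m.
|ω_lever| = |0.0812·24.19·-0.082845| / 0.0128222 = 12.691 rad/s.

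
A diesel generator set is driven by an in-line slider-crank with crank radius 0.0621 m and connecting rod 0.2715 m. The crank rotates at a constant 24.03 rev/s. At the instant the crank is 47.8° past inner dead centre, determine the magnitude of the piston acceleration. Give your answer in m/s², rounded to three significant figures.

ω = 2π·24 = 151 rad/s
x(θ) = r cosθ + √(L² − r² sin²θ); with ω constant, a = ω²·d²x/dθ².
d²x/dθ² = −r cosθ − r²(cos2θ)/√u − r⁴ sin²2θ/(4u^{3/2}),  u = L² − r² sin²θ = 0.0715959 m².
Substituting r = 0.0621 m, L = 0.2715 m, θ = 47.8°: d²x/dθ² = -0.0405 m.
a = ω²·d²x/dθ² = (151)²·(-0.0405) = -923.25 m/s²;  |a| = 923.25 m/s².

923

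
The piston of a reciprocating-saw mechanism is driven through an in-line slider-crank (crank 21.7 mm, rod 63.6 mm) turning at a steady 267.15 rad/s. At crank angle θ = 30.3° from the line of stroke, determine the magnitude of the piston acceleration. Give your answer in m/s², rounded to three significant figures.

ω = 267.1 rad/s
x(θ) = r cosθ + √(L² − r² sin²θ); with ω constant, a = ω²·d²x/dθ².
d²x/dθ² = −r cosθ − r²(cos2θ)/√u − r⁴ sin²2θ/(4u^{3/2}),  u = L² − r² sin²θ = 0.0039251 m².
Substituting r = 0.0217 m, L = 0.0636 m, θ = 30.3°: d²x/dθ² = -0.022596 m.
a = ω²·d²x/dθ² = (267.1)²·(-0.022596) = -1612.7 m/s²;  |a| = 1612.7 m/s².

1610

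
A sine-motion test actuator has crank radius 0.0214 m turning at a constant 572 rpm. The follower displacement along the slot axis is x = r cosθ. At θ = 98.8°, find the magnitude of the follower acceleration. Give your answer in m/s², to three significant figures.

ω = 59.9 rad/s (from 572 rpm).
x = r cosθ ⇒ ẍ = −rω² cosθ (ω constant).
|a| = rω²|cosθ| = 0.0214·(59.9)²·|cos 98.8°| = 11.747 m/s².

11.7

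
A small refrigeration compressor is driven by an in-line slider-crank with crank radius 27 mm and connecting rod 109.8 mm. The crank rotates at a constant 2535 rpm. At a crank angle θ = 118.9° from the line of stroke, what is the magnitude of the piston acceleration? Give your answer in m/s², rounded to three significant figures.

ω = 2π·2535/60 = 265.5 rad/s
x(θ) = r cosθ + √(L² − r² sin²θ); with ω constant, a = ω²·d²x/dθ².
d²x/dθ² = −r cosθ − r²(cos2θ)/√u − r⁴ sin²2θ/(4u^{3/2}),  u = L² − r² sin²θ = 0.0114973 m².
Substituting r = 0.027 m, L = 0.1098 m, θ = 118.9°: d²x/dθ² = +0.016594 m.
a = ω²·d²x/dθ² = (265.5)²·(+0.016594) = +1169.4 m/s²;  |a| = 1169.4 m/s².

1170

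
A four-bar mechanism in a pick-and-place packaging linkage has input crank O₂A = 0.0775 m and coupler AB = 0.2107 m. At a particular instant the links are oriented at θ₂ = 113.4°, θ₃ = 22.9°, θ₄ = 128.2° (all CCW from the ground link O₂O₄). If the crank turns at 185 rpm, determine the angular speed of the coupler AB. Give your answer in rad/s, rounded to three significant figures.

ω₂ = 19.37 rad/s (from 185 rpm).
Differentiating the loop-closure r₂e^{iθ₂}+r₃e^{iθ₃}=r₁+r₄e^{iθ₄} gives r₂ω₂e^{iθ₂}+r₃ω₃e^{iθ₃}=r₄ω₄e^{iθ₄}.
Eliminating the other unknown: ω₃ = r₂ω₂ sin(θ₄−θ₂) / [r₃ sin(θ₃−θ₄)].
Numerator sine = +0.25545; denominator sine = -0.96456.
Result = 0.0775·19.37·(+0.25545) / (0.2107·(-0.96456)) = -1.8872 rad/s; magnitude 1.8872 rad/s.

1.89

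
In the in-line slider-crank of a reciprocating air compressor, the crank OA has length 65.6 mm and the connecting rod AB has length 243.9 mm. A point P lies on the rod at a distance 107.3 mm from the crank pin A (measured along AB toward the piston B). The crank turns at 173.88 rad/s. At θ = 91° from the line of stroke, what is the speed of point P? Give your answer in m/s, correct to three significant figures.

ω = 173.9 rad/s.  Crank-pin speed |V_A| = rω = 11.407 m/s, perpendicular to OA.
Rod angle: sinφ = −(r/L) sinθ ⇒ φ = -15.600°; ω_rod = −rω cosθ/√(L²−r²sin²θ) = +0.84742 rad/s.
V_P = V_A + ω_rod × AP, with AP = 0.1073 m along the rod.
Components: V_Px = −rω sinθ − a·ω_rod·sinφ = -11.38 m/s;  V_Py = rω cosθ + a·ω_rod·cosφ = -0.11149 m/s.
|V_P| = √(V_Px² + V_Py²) = 11.381 m/s.

11.4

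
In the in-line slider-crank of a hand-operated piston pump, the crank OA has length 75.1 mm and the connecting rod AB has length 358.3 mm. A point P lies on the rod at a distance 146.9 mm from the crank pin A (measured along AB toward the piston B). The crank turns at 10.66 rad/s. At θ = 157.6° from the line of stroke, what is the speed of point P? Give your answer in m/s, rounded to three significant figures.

0.519

ω = 10.66 rad/s.  Crank-pin speed |V_A| = rω = 0.80057 m/s, perpendicular to OA.
Rod angle: sinφ = −(r/L) sinθ ⇒ φ = -4.581°; ω_rod = −rω cosθ/√(L²−r²sin²θ) = +2.0724 rad/s.
V_P = V_A + ω_rod × AP, with AP = 0.1469 m along the rod.
Components: V_Px = −rω sinθ − a·ω_rod·sinφ = -0.28076 m/s;  V_Py = rω cosθ + a·ω_rod·cosφ = -0.4367 m/s.
|V_P| = √(V_Px² + V_Py²) = 0.51916 m/s.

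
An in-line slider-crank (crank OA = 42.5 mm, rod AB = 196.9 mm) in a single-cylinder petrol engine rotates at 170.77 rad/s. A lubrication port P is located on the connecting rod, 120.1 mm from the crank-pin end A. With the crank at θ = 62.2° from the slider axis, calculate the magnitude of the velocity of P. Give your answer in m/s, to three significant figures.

6.95

ω = 170.8 rad/s.  Crank-pin speed |V_A| = rω = 7.2577 m/s, perpendicular to OA.
Rod angle: sinφ = −(r/L) sinθ ⇒ φ = -11.007°; ω_rod = −rω cosθ/√(L²−r²sin²θ) = -17.513 rad/s.
V_P = V_A + ω_rod × AP, with AP = 0.1201 m along the rod.
Components: V_Px = −rω sinθ − a·ω_rod·sinφ = -6.8216 m/s;  V_Py = rω cosθ + a·ω_rod·cosφ = +1.3203 m/s.
|V_P| = √(V_Px² + V_Py²) = 6.9482 m/s.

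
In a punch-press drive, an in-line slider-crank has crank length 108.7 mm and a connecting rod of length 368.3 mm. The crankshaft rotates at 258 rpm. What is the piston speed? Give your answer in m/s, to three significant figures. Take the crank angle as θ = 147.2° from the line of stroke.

1.19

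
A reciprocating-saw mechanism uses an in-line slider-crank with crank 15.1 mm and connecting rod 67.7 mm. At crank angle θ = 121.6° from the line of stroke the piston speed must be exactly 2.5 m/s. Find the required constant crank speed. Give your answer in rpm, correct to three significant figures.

2110

For an in-line slider-crank, |v_piston| = rω|sinθ|·[1 + r cosθ/√(L² − r² sin²θ)].
With r = 0.0151 m, L = 0.0677 m, θ = 121.6°: the bracketed kinematic factor |dx/dθ| = 0.01133 m.
ω = v/|dx/dθ| = 2.5/0.01133 = 220.65 rad/s.
N = 60ω/(2π) = 2107.1 rpm.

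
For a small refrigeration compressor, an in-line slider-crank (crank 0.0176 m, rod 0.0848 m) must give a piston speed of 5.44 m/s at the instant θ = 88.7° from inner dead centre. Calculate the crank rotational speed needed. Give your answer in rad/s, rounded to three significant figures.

308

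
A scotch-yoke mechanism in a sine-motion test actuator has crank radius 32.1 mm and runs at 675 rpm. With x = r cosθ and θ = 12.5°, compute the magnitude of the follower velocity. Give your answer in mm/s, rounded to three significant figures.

491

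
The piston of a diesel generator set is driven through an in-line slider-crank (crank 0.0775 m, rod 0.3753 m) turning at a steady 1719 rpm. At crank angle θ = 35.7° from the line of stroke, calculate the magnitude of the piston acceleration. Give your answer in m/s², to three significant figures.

2210

ω = 2π·1719/60 = 180 rad/s
x(θ) = r cosθ + √(L² − r² sin²θ); with ω constant, a = ω²·d²x/dθ².
d²x/dθ² = −r cosθ − r²(cos2θ)/√u − r⁴ sin²2θ/(4u^{3/2}),  u = L² − r² sin²θ = 0.138805 m².
Substituting r = 0.0775 m, L = 0.3753 m, θ = 35.7°: d²x/dθ² = -0.068235 m.
a = ω²·d²x/dθ² = (180)²·(-0.068235) = -2211.1 m/s²;  |a| = 2211.1 m/s².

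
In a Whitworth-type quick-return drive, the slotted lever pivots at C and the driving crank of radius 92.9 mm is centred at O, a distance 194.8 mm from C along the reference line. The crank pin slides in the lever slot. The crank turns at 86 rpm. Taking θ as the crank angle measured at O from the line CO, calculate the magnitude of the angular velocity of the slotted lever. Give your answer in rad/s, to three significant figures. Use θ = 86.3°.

ω = 9.006 rad/s (from 86 rpm).
Crank pin A relative to C: A = (d + r cosθ, r sinθ); lever angle φ = atan2(r sinθ, d + r cosθ).
Differentiating tanφ: φ̇ = rω(d cosθ + r)/(d² + r² + 2dr cosθ).
d² + r² + 2dr cosθ = |CA|² = 0.0489131 m²;  d cosθ + r = +0.10547 m.
|ω_lever| = |0.0929·9.006·+0.10547| / 0.0489131 = 1.8041 rad/s.

1.80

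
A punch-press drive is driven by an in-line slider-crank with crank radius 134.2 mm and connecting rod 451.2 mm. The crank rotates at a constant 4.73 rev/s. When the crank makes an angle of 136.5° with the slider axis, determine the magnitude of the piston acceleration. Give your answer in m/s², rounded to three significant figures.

ω = 2π·4.73 = 29.72 rad/s
x(θ) = r cosθ + √(L² − r² sin²θ); with ω constant, a = ω²·d²x/dθ².
d²x/dθ² = −r cosθ − r²(cos2θ)/√u − r⁴ sin²2θ/(4u^{3/2}),  u = L² − r² sin²θ = 0.195048 m².
Substituting r = 0.1342 m, L = 0.4512 m, θ = 136.5°: d²x/dθ² = +0.094272 m.
a = ω²·d²x/dθ² = (29.72)²·(+0.094272) = +83.266 m/s²;  |a| = 83.266 m/s².

83.3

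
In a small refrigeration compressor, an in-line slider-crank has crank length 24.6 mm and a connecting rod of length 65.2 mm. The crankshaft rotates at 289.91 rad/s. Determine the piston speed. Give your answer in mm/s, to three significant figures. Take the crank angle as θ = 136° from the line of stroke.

ω = 289.9 rad/s
For an in-line slider-crank, x = r cosθ + √(L² − r² sin²θ), so v = −rω sinθ·[1 + r cosθ/√(L² − r² sin²θ)].
With r = 0.0246 m, L = 0.0652 m, θ = 136°: √(L² − r² sin²θ) = 0.062921 m.
v = −0.0246·289.9·0.69466·[1 + 0.0246·-0.71934/0.062921] = -3.5609 m/s.
|v| = 3.5609 m/s = 3560.9 mm/s.

3560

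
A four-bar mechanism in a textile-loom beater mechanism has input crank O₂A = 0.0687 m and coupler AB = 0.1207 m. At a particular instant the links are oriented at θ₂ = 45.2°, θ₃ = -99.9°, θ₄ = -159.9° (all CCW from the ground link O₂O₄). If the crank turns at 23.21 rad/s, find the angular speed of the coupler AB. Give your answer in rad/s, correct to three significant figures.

6.47

ω₂ = 23.21 rad/s
Differentiating the loop-closure r₂e^{iθ₂}+r₃e^{iθ₃}=r₁+r₄e^{iθ₄} gives r₂ω₂e^{iθ₂}+r₃ω₃e^{iθ₃}=r₄ω₄e^{iθ₄}.
Eliminating the other unknown: ω₃ = r₂ω₂ sin(θ₄−θ₂) / [r₃ sin(θ₃−θ₄)].
Numerator sine = +0.42420; denominator sine = +0.86603.
Result = 0.0687·23.21·(+0.42420) / (0.1207·(+0.86603)) = +6.4709 rad/s; magnitude 6.4709 rad/s.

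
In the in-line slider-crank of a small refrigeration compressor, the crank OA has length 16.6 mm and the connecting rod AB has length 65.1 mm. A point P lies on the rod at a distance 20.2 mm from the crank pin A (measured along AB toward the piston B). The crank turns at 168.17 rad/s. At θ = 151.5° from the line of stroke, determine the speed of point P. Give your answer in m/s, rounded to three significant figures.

2.10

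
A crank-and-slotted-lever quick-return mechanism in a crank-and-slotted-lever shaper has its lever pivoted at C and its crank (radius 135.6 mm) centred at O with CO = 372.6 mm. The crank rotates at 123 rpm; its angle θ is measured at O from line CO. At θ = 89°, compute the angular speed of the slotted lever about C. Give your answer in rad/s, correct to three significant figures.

1.56

ω = 12.88 rad/s (from 123 rpm).
Crank pin A relative to C: A = (d + r cosθ, r sinθ); lever angle φ = atan2(r sinθ, d + r cosθ).
Differentiating tanφ: φ̇ = rω(d cosθ + r)/(d² + r² + 2dr cosθ).
d² + r² + 2dr cosθ = |CA|² = 0.158982 m²;  d cosθ + r = +0.1421 m.
|ω_lever| = |0.1356·12.88·+0.1421| / 0.158982 = 1.5612 rad/s.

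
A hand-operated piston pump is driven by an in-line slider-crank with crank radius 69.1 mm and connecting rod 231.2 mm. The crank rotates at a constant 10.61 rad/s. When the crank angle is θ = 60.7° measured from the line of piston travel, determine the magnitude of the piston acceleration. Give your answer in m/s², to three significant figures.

ω = 10.61 rad/s
x(θ) = r cosθ + √(L² − r² sin²θ); with ω constant, a = ω²·d²x/dθ².
d²x/dθ² = −r cosθ − r²(cos2θ)/√u − r⁴ sin²2θ/(4u^{3/2}),  u = L² − r² sin²θ = 0.0498222 m².
Substituting r = 0.0691 m, L = 0.2312 m, θ = 60.7°: d²x/dθ² = -0.023044 m.
a = ω²·d²x/dθ² = (10.61)²·(-0.023044) = -2.5942 m/s²;  |a| = 2.5942 m/s².

2.59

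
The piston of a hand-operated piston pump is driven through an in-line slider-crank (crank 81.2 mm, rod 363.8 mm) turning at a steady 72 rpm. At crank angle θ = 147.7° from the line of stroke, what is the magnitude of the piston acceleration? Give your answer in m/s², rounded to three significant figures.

3.45

ω = 2π·72/60 = 7.54 rad/s
x(θ) = r cosθ + √(L² − r² sin²θ); with ω constant, a = ω²·d²x/dθ².
d²x/dθ² = −r cosθ − r²(cos2θ)/√u − r⁴ sin²2θ/(4u^{3/2}),  u = L² − r² sin²θ = 0.130468 m².
Substituting r = 0.0812 m, L = 0.3638 m, θ = 147.7°: d²x/dθ² = +0.060617 m.
a = ω²·d²x/dθ² = (7.54)²·(+0.060617) = +3.446 m/s²;  |a| = 3.446 m/s².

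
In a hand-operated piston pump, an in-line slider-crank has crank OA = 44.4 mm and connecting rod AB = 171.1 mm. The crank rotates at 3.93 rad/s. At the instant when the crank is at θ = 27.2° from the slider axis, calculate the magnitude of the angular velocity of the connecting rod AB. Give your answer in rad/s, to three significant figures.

ω = 3.93 rad/s
The rod makes angle φ with the slider axis where L sinφ = r sinθ; differentiating, L cosφ·φ̇ = r ω cosθ.
L cosφ = √(L² − r² sin²θ) = 0.16989 m.
|ω_rod| = r ω |cosθ| / √(L² − r² sin²θ) = 0.0444·3.93·0.88942/0.16989 = 0.9135 rad/s.

0.913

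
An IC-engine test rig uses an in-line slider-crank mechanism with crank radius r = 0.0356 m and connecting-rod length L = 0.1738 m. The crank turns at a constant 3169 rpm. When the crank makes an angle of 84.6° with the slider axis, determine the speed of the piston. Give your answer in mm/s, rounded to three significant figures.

12000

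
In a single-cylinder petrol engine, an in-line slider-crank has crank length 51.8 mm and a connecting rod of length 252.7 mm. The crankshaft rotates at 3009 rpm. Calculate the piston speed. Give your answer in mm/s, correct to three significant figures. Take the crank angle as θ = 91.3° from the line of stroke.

ω = 2π·3009/60 = 315.1 rad/s
For an in-line slider-crank, x = r cosθ + √(L² − r² sin²θ), so v = −rω sinθ·[1 + r cosθ/√(L² − r² sin²θ)].
With r = 0.0518 m, L = 0.2527 m, θ = 91.3°: √(L² − r² sin²θ) = 0.24734 m.
v = −0.0518·315.1·0.99974·[1 + 0.0518·-0.02269/0.24734] = -16.241 m/s.
|v| = 16.241 m/s = 16241 mm/s.

16200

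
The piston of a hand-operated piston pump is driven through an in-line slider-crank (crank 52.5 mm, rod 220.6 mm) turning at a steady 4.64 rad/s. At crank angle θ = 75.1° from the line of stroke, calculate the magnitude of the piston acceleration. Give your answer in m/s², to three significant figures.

0.0518

ω = 4.64 rad/s
x(θ) = r cosθ + √(L² − r² sin²θ); with ω constant, a = ω²·d²x/dθ².
d²x/dθ² = −r cosθ − r²(cos2θ)/√u − r⁴ sin²2θ/(4u^{3/2}),  u = L² − r² sin²θ = 0.0460903 m².
Substituting r = 0.0525 m, L = 0.2206 m, θ = 75.1°: d²x/dθ² = -0.0024061 m.
a = ω²·d²x/dθ² = (4.64)²·(-0.0024061) = -0.051802 m/s²;  |a| = 0.051802 m/s².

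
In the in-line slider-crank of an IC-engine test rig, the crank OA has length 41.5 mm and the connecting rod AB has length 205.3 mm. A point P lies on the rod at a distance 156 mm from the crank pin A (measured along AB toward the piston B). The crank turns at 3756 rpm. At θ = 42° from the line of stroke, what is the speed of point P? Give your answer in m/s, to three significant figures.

ω = 393.3 rad/s.  Crank-pin speed |V_A| = rω = 16.323 m/s, perpendicular to OA.
Rod angle: sinφ = −(r/L) sinθ ⇒ φ = -7.774°; ω_rod = −rω cosθ/√(L²−r²sin²θ) = -59.634 rad/s.
V_P = V_A + ω_rod × AP, with AP = 0.156 m along the rod.
Components: V_Px = −rω sinθ − a·ω_rod·sinφ = -12.181 m/s;  V_Py = rω cosθ + a·ω_rod·cosφ = +2.913 m/s.
|V_P| = √(V_Px² + V_Py²) = 12.524 m/s.

12.5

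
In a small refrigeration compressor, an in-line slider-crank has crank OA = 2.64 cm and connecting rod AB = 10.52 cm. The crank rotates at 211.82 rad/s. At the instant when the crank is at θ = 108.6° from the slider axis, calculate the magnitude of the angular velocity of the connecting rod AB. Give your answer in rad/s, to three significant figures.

17.5

ω = 211.8 rad/s
The rod makes angle φ with the slider axis where L sinφ = r sinθ; differentiating, L cosφ·φ̇ = r ω cosθ.
L cosφ = √(L² − r² sin²θ) = 0.10218 m.
|ω_rod| = r ω |cosθ| / √(L² − r² sin²θ) = 0.0264·211.8·0.31896/0.10218 = 17.456 rad/s.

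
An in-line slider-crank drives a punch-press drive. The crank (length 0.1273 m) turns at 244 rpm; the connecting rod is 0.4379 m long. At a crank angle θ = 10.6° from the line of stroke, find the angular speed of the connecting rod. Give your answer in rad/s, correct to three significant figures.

7.31

ω = 25.55 rad/s (converted from 244 rpm).
The rod makes angle φ with the slider axis where L sinφ = r sinθ; differentiating, L cosφ·φ̇ = r ω cosθ.
L cosφ = √(L² − r² sin²θ) = 0.43727 m.
|ω_rod| = r ω |cosθ| / √(L² − r² sin²θ) = 0.1273·25.55·0.98294/0.43727 = 7.3117 rad/s.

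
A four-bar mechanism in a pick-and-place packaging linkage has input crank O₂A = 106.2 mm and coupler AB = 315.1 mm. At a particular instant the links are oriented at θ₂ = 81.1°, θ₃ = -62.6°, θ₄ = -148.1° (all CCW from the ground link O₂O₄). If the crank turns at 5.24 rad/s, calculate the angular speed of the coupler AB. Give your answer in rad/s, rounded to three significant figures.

1.34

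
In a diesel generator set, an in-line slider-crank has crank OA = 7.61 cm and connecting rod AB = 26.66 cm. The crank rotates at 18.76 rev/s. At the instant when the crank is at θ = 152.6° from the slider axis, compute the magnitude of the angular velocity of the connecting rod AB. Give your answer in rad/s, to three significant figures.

ω = 117.9 rad/s (converted from 18.76 rev/s).
The rod makes angle φ with the slider axis where L sinφ = r sinθ; differentiating, L cosφ·φ̇ = r ω cosθ.
L cosφ = √(L² − r² sin²θ) = 0.26429 m.
|ω_rod| = r ω |cosθ| / √(L² − r² sin²θ) = 0.0761·117.9·0.88782/0.26429 = 30.133 rad/s.

30.1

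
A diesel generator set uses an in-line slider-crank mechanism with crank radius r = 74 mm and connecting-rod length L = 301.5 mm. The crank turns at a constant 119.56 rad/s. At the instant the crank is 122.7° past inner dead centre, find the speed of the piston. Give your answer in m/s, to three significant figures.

6.44

ω = 119.6 rad/s
For an in-line slider-crank, x = r cosθ + √(L² − r² sin²θ), so v = −rω sinθ·[1 + r cosθ/√(L² − r² sin²θ)].
With r = 0.074 m, L = 0.3015 m, θ = 122.7°: √(L² − r² sin²θ) = 0.295 m.
v = −0.074·119.6·0.84151·[1 + 0.074·-0.54024/0.295] = -6.4363 m/s.
|v| = 6.4363 m/s.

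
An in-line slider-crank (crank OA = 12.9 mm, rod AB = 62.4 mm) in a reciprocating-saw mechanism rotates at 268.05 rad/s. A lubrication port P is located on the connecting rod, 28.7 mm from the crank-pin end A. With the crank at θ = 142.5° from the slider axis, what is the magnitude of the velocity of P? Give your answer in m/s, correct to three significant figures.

2.44

ω = 268.1 rad/s.  Crank-pin speed |V_A| = rω = 3.4578 m/s, perpendicular to OA.
Rod angle: sinφ = −(r/L) sinθ ⇒ φ = -7.230°; ω_rod = −rω cosθ/√(L²−r²sin²θ) = +44.315 rad/s.
V_P = V_A + ω_rod × AP, with AP = 0.0287 m along the rod.
Components: V_Px = −rω sinθ − a·ω_rod·sinφ = -1.9449 m/s;  V_Py = rω cosθ + a·ω_rod·cosφ = -1.4816 m/s.
|V_P| = √(V_Px² + V_Py²) = 2.445 m/s.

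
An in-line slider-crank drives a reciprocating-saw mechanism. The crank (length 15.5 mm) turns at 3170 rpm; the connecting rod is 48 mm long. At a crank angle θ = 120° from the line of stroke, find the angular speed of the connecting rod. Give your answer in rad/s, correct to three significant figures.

55.8

ω = 332 rad/s (converted from 3170 rpm).
The rod makes angle φ with the slider axis where L sinφ = r sinθ; differentiating, L cosφ·φ̇ = r ω cosθ.
L cosφ = √(L² − r² sin²θ) = 0.046085 m.
|ω_rod| = r ω |cosθ| / √(L² − r² sin²θ) = 0.0155·332·0.50000/0.046085 = 55.825 rad/s.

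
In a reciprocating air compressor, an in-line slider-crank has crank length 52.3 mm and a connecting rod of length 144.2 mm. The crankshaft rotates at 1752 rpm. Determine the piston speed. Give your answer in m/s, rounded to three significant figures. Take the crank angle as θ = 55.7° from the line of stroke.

ω = 2π·1752/60 = 183.5 rad/s
For an in-line slider-crank, x = r cosθ + √(L² − r² sin²θ), so v = −rω sinθ·[1 + r cosθ/√(L² − r² sin²θ)].
With r = 0.0523 m, L = 0.1442 m, θ = 55.7°: √(L² − r² sin²θ) = 0.13758 m.
v = −0.0523·183.5·0.82610·[1 + 0.0523·0.56353/0.13758] = -9.6249 m/s.
|v| = 9.6249 m/s.

9.62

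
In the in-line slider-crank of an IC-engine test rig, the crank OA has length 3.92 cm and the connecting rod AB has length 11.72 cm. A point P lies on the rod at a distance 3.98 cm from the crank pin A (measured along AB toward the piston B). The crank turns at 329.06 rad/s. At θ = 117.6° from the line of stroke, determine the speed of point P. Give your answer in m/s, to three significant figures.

ω = 329.1 rad/s.  Crank-pin speed |V_A| = rω = 12.899 m/s, perpendicular to OA.
Rod angle: sinφ = −(r/L) sinθ ⇒ φ = -17.242°; ω_rod = −rω cosθ/√(L²−r²sin²θ) = +53.39 rad/s.
V_P = V_A + ω_rod × AP, with AP = 0.0398 m along the rod.
Components: V_Px = −rω sinθ − a·ω_rod·sinφ = -10.801 m/s;  V_Py = rω cosθ + a·ω_rod·cosφ = -3.9467 m/s.
|V_P| = √(V_Px² + V_Py²) = 11.5 m/s.

11.5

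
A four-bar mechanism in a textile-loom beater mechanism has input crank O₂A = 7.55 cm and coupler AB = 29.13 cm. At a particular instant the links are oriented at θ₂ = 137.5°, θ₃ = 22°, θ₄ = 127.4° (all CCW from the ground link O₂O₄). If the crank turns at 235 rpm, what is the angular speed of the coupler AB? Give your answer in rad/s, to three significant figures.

ω₂ = 24.61 rad/s (from 235 rpm).
Differentiating the loop-closure r₂e^{iθ₂}+r₃e^{iθ₃}=r₁+r₄e^{iθ₄} gives r₂ω₂e^{iθ₂}+r₃ω₃e^{iθ₃}=r₄ω₄e^{iθ₄}.
Eliminating the other unknown: ω₃ = r₂ω₂ sin(θ₄−θ₂) / [r₃ sin(θ₃−θ₄)].
Numerator sine = -0.17537; denominator sine = -0.96410.
Result = 0.0755·24.61·(-0.17537) / (0.2913·(-0.96410)) = +1.1602 rad/s; magnitude 1.1602 rad/s.

1.16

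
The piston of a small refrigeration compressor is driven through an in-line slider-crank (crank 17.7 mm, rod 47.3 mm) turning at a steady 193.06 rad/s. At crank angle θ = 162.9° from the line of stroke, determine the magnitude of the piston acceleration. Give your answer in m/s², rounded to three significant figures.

422

ω = 193.1 rad/s
x(θ) = r cosθ + √(L² − r² sin²θ); with ω constant, a = ω²·d²x/dθ².
d²x/dθ² = −r cosθ − r²(cos2θ)/√u − r⁴ sin²2θ/(4u^{3/2}),  u = L² − r² sin²θ = 0.0022102 m².
Substituting r = 0.0177 m, L = 0.0473 m, θ = 162.9°: d²x/dθ² = +0.011331 m.
a = ω²·d²x/dθ² = (193.1)²·(+0.011331) = +422.34 m/s²;  |a| = 422.34 m/s².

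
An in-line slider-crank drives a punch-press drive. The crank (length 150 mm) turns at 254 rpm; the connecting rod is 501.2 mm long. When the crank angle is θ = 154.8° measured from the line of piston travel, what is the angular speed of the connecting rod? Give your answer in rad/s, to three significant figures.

ω = 26.6 rad/s (converted from 254 rpm).
The rod makes angle φ with the slider axis where L sinφ = r sinθ; differentiating, L cosφ·φ̇ = r ω cosθ.
L cosφ = √(L² − r² sin²θ) = 0.49711 m.
|ω_rod| = r ω |cosθ| / √(L² − r² sin²θ) = 0.15·26.6·0.90483/0.49711 = 7.2621 rad/s.

7.26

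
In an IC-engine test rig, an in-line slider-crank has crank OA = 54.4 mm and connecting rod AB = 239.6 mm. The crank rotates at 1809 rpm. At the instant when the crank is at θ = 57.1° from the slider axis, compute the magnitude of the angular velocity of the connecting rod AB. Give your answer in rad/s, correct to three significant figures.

23.8

ω = 189.4 rad/s (converted from 1809 rpm).
The rod makes angle φ with the slider axis where L sinφ = r sinθ; differentiating, L cosφ·φ̇ = r ω cosθ.
L cosφ = √(L² − r² sin²θ) = 0.23521 m.
|ω_rod| = r ω |cosθ| / √(L² − r² sin²θ) = 0.0544·189.4·0.54317/0.23521 = 23.799 rad/s.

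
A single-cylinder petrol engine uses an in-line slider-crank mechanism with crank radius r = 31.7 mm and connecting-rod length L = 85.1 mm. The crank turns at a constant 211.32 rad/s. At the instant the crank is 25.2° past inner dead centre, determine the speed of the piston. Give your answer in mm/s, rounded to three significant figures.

3830

ω = 211.3 rad/s
For an in-line slider-crank, x = r cosθ + √(L² − r² sin²θ), so v = −rω sinθ·[1 + r cosθ/√(L² − r² sin²θ)].
With r = 0.0317 m, L = 0.0851 m, θ = 25.2°: √(L² − r² sin²θ) = 0.084023 m.
v = −0.0317·211.3·0.42578·[1 + 0.0317·0.90483/0.084023] = -3.8259 m/s.
|v| = 3.8259 m/s = 3825.9 mm/s.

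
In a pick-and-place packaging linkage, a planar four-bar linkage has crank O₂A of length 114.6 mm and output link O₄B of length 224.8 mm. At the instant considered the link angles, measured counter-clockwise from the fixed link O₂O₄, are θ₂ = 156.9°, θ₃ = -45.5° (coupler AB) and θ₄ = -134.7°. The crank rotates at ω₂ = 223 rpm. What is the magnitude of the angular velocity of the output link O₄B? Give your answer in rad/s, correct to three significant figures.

4.54

ω₂ = 23.35 rad/s (from 223 rpm).
Differentiating the loop-closure r₂e^{iθ₂}+r₃e^{iθ₃}=r₁+r₄e^{iθ₄} gives r₂ω₂e^{iθ₂}+r₃ω₃e^{iθ₃}=r₄ω₄e^{iθ₄}.
Eliminating the other unknown: ω₄ = r₂ω₂ sin(θ₂−θ₃) / [r₄ sin(θ₄−θ₃)].
Numerator sine = -0.38107; denominator sine = -0.99990.
Result = 0.1146·23.35·(-0.38107) / (0.2248·(-0.99990)) = +4.537 rad/s; magnitude 4.537 rad/s.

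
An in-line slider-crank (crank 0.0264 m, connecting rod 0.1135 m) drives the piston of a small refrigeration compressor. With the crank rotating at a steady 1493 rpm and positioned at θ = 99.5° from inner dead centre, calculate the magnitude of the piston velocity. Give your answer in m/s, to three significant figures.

3.91

ω = 2π·1493/60 = 156.3 rad/s
For an in-line slider-crank, x = r cosθ + √(L² − r² sin²θ), so v = −rω sinθ·[1 + r cosθ/√(L² − r² sin²θ)].
With r = 0.0264 m, L = 0.1135 m, θ = 99.5°: √(L² − r² sin²θ) = 0.11047 m.
v = −0.0264·156.3·0.98629·[1 + 0.0264·-0.16505/0.11047] = -3.9104 m/s.
|v| = 3.9104 m/s.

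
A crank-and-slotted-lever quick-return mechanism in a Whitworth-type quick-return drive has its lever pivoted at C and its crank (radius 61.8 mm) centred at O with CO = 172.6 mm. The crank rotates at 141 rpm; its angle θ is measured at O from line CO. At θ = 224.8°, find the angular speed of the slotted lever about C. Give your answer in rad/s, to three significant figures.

ω = 14.77 rad/s (from 141 rpm).
Crank pin A relative to C: A = (d + r cosθ, r sinθ); lever angle φ = atan2(r sinθ, d + r cosθ).
Differentiating tanφ: φ̇ = rω(d cosθ + r)/(d² + r² + 2dr cosθ).
d² + r² + 2dr cosθ = |CA|² = 0.0184725 m²;  d cosθ + r = -0.060672 m.
|ω_lever| = |0.0618·14.77·-0.060672| / 0.0184725 = 2.9971 rad/s.

3.00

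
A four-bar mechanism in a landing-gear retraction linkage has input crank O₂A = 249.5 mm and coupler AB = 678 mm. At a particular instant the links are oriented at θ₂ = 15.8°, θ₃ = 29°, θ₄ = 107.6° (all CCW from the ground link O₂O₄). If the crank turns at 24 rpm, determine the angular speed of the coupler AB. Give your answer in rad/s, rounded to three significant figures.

0.943

ω₂ = 2.513 rad/s (from 24 rpm).
Differentiating the loop-closure r₂e^{iθ₂}+r₃e^{iθ₃}=r₁+r₄e^{iθ₄} gives r₂ω₂e^{iθ₂}+r₃ω₃e^{iθ₃}=r₄ω₄e^{iθ₄}.
Eliminating the other unknown: ω₃ = r₂ω₂ sin(θ₄−θ₂) / [r₃ sin(θ₃−θ₄)].
Numerator sine = +0.99951; denominator sine = -0.98027.
Result = 0.2495·2.513·(+0.99951) / (0.678·(-0.98027)) = -0.94302 rad/s; magnitude 0.94302 rad/s.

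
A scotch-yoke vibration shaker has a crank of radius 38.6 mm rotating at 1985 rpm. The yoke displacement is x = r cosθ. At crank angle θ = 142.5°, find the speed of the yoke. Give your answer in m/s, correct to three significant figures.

4.88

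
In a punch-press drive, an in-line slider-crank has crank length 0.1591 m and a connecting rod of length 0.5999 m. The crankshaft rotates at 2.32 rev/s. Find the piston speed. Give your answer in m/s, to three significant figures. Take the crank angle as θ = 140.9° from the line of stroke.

ω = 2π·2.32 = 14.58 rad/s
For an in-line slider-crank, x = r cosθ + √(L² − r² sin²θ), so v = −rω sinθ·[1 + r cosθ/√(L² − r² sin²θ)].
With r = 0.1591 m, L = 0.5999 m, θ = 140.9°: √(L² − r² sin²θ) = 0.59145 m.
v = −0.1591·14.58·0.63068·[1 + 0.1591·-0.77605/0.59145] = -1.1573 m/s.
|v| = 1.1573 m/s.

1.16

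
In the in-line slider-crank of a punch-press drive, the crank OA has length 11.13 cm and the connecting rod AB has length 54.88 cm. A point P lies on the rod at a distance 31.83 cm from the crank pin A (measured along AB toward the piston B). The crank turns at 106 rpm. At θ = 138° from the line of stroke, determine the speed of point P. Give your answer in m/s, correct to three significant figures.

0.847

ω = 11.1 rad/s.  Crank-pin speed |V_A| = rω = 1.2355 m/s, perpendicular to OA.
Rod angle: sinφ = −(r/L) sinθ ⇒ φ = -7.799°; ω_rod = −rω cosθ/√(L²−r²sin²θ) = +1.6886 rad/s.
V_P = V_A + ω_rod × AP, with AP = 0.3183 m along the rod.
Components: V_Px = −rω sinθ − a·ω_rod·sinφ = -0.75375 m/s;  V_Py = rω cosθ + a·ω_rod·cosφ = -0.38562 m/s.
|V_P| = √(V_Px² + V_Py²) = 0.84666 m/s.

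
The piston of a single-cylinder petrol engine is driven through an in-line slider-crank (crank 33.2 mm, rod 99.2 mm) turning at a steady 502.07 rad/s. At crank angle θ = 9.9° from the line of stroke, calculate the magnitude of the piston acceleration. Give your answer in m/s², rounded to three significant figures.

10900

ω = 502.1 rad/s
x(θ) = r cosθ + √(L² − r² sin²θ); with ω constant, a = ω²·d²x/dθ².
d²x/dθ² = −r cosθ − r²(cos2θ)/√u − r⁴ sin²2θ/(4u^{3/2}),  u = L² − r² sin²θ = 0.00980806 m².
Substituting r = 0.0332 m, L = 0.0992 m, θ = 9.9°: d²x/dθ² = -0.043213 m.
a = ω²·d²x/dθ² = (502.1)²·(-0.043213) = -10893 m/s²;  |a| = 10893 m/s².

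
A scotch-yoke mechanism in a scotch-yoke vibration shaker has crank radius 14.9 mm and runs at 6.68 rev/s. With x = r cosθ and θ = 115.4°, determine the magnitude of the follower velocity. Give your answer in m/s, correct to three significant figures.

0.565

ω = 41.97 rad/s (from 6.68 rev/s).
x = r cosθ ⇒ ẋ = −rω sinθ.
|v| = rω|sinθ| = 0.0149·41.97·|sin 115.4°| = 0.56493 m/s.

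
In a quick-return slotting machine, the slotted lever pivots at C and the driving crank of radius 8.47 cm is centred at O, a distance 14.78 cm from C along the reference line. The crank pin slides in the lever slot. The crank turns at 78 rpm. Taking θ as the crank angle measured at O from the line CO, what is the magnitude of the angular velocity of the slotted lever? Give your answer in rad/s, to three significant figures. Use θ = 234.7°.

0.0336

ω = 8.168 rad/s (from 78 rpm).
Crank pin A relative to C: A = (d + r cosθ, r sinθ); lever angle φ = atan2(r sinθ, d + r cosθ).
Differentiating tanφ: φ̇ = rω(d cosθ + r)/(d² + r² + 2dr cosθ).
d² + r² + 2dr cosθ = |CA|² = 0.0145509 m²;  d cosθ + r = -0.00070736 m.
|ω_lever| = |0.0847·8.168·-0.00070736| / 0.0145509 = 0.033632 rad/s.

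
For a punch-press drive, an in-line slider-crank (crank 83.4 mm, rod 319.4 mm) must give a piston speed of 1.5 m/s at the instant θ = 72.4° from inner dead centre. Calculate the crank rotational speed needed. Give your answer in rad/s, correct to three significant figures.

For an in-line slider-crank, |v_piston| = rω|sinθ|·[1 + r cosθ/√(L² − r² sin²θ)].
With r = 0.0834 m, L = 0.3194 m, θ = 72.4°: the bracketed kinematic factor |dx/dθ| = 0.085977 m.
ω = v/|dx/dθ| = 1.5/0.085977 = 17.447 rad/s.

17.4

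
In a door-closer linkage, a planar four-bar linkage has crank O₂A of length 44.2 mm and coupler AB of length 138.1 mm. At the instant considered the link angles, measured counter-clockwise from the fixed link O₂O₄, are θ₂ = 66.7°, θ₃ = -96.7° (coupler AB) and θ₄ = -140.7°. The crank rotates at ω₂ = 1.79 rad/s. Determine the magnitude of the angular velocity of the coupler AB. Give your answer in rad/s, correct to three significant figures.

0.380

ω₂ = 1.79 rad/s
Differentiating the loop-closure r₂e^{iθ₂}+r₃e^{iθ₃}=r₁+r₄e^{iθ₄} gives r₂ω₂e^{iθ₂}+r₃ω₃e^{iθ₃}=r₄ω₄e^{iθ₄}.
Eliminating the other unknown: ω₃ = r₂ω₂ sin(θ₄−θ₂) / [r₃ sin(θ₃−θ₄)].
Numerator sine = +0.46020; denominator sine = +0.69466.
Result = 0.0442·1.79·(+0.46020) / (0.1381·(+0.69466)) = +0.37954 rad/s; magnitude 0.37954 rad/s.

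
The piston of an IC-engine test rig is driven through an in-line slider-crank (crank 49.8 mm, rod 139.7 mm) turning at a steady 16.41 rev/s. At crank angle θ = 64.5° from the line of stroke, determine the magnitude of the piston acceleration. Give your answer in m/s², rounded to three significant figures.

ω = 2π·16.4 = 103.1 rad/s
x(θ) = r cosθ + √(L² − r² sin²θ); with ω constant, a = ω²·d²x/dθ².
d²x/dθ² = −r cosθ − r²(cos2θ)/√u − r⁴ sin²2θ/(4u^{3/2}),  u = L² − r² sin²θ = 0.0174957 m².
Substituting r = 0.0498 m, L = 0.1397 m, θ = 64.5°: d²x/dθ² = -0.010041 m.
a = ω²·d²x/dθ² = (103.1)²·(-0.010041) = -106.75 m/s²;  |a| = 106.75 m/s².

107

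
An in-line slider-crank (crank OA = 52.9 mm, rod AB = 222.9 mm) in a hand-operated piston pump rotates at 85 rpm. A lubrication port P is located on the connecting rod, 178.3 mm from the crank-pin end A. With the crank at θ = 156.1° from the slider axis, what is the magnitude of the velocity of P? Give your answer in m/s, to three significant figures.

0.180

ω = 8.901 rad/s.  Crank-pin speed |V_A| = rω = 0.47087 m/s, perpendicular to OA.
Rod angle: sinφ = −(r/L) sinθ ⇒ φ = -5.518°; ω_rod = −rω cosθ/√(L²−r²sin²θ) = +1.9403 rad/s.
V_P = V_A + ω_rod × AP, with AP = 0.1783 m along the rod.
Components: V_Px = −rω sinθ − a·ω_rod·sinφ = -0.15751 m/s;  V_Py = rω cosθ + a·ω_rod·cosφ = -0.086138 m/s.
|V_P| = √(V_Px² + V_Py²) = 0.17952 m/s.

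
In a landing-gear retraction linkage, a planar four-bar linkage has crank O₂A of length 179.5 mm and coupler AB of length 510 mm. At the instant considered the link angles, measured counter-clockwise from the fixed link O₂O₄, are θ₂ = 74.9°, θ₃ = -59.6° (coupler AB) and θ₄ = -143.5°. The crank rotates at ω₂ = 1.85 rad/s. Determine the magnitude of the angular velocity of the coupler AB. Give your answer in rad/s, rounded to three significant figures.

0.407

ω₂ = 1.85 rad/s
Differentiating the loop-closure r₂e^{iθ₂}+r₃e^{iθ₃}=r₁+r₄e^{iθ₄} gives r₂ω₂e^{iθ₂}+r₃ω₃e^{iθ₃}=r₄ω₄e^{iθ₄}.
Eliminating the other unknown: ω₃ = r₂ω₂ sin(θ₄−θ₂) / [r₃ sin(θ₃−θ₄)].
Numerator sine = +0.62115; denominator sine = +0.99434.
Result = 0.1795·1.85·(+0.62115) / (0.51·(+0.99434)) = +0.40675 rad/s; magnitude 0.40675 rad/s.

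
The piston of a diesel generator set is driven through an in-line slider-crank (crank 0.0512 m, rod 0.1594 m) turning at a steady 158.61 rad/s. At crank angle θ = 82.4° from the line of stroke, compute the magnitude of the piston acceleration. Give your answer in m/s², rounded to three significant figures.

250

ω = 158.6 rad/s
x(θ) = r cosθ + √(L² − r² sin²θ); with ω constant, a = ω²·d²x/dθ².
d²x/dθ² = −r cosθ − r²(cos2θ)/√u − r⁴ sin²2θ/(4u^{3/2}),  u = L² − r² sin²θ = 0.0228328 m².
Substituting r = 0.0512 m, L = 0.1594 m, θ = 82.4°: d²x/dθ² = +0.0099358 m.
a = ω²·d²x/dθ² = (158.6)²·(+0.0099358) = +249.96 m/s²;  |a| = 249.96 m/s².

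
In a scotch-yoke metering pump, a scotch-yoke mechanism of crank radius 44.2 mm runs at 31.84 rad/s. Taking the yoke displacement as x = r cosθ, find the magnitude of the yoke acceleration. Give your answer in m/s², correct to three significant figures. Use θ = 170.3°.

ω = 31.84 rad/s
x = r cosθ ⇒ ẍ = −rω² cosθ (ω constant).
|a| = rω²|cosθ| = 0.0442·(31.84)²·|cos 170.3°| = 44.169 m/s².

44.2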